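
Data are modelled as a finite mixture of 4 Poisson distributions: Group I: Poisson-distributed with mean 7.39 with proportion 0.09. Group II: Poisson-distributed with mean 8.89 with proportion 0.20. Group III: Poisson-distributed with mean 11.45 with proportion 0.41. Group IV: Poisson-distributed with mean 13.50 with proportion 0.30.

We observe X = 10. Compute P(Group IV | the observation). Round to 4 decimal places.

Apply Bayes' rule: the posterior for each component is proportional to its prior times its likelihood at x.
Evaluate each component's likelihood at the observed value:
  f_I = e^(−7.39)·7.39^10/10! = 0.0826504
  f_II = e^(−8.89)·8.89^10/10! = 0.117051
  f_III = e^(−11.45)·11.45^10/10! = 0.113663
  f_IV = e^(−13.50)·13.50^10/10! = 0.0759625
Multiply by the mixture weights:
  w_I·f_I = 0.09 × 0.0826504 = 0.00743854
  w_II·f_II = 0.20 × 0.117051 = 0.0234103
  w_III·f_III = 0.41 × 0.113663 = 0.0466019
  w_IV·f_IV = 0.30 × 0.0759625 = 0.0227887
Sum: 0.00743854 + 0.0234103 + 0.0466019 + 0.0227887 = 0.100239
P(Group IV | data) = 0.0227887 / 0.100239 ≈ 0.2273

0.2273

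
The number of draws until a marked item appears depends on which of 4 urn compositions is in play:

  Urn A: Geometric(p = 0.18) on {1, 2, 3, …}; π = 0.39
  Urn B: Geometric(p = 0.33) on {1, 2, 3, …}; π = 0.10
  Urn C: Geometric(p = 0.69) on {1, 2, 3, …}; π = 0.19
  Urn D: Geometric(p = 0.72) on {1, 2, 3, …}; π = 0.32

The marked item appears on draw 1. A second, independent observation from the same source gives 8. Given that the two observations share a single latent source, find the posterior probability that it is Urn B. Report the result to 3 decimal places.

The responsibility of component k is P(Z=k) f_k(x) divided by Σ_j P(Z=j) f_j(x).
Since both observations come from the same component, the likelihood for component k is f_k(x₁)·f_k(x₂).
  p_A = [0.18·(1−0.18)^0 = 0.18·1 = 0.18] × [0.0448714] = 0.00807685
  p_B = [0.33·(1−0.33)^0 = 0.33·1 = 0.33] × [0.0200003] = 0.00660011
  p_C = [0.69·(1−0.69)^0 = 0.69·1 = 0.69] × [0.000189837] = 0.000130988
  p_D = [0.72·(1−0.72)^0 = 0.72·1 = 0.72] × [9.71491e-05] = 6.99473e-05
Unnormalised posteriors:
  P(Z=A)·p_A = 0.39 × 0.00807685 = 0.00314997
  P(Z=B)·p_B = 0.10 × 0.00660011 = 0.000660011
  P(Z=C)·p_C = 0.19 × 0.000130988 = 2.48876e-05
  P(Z=D)·p_D = 0.32 × 6.99473e-05 = 2.23831e-05
Evidence: 0.00314997 + 0.000660011 + 2.48876e-05 + 2.23831e-05 = 0.00385725
So the posterior for Urn B is 0.000660011 / 0.00385725 ≈ 0.171.

0.171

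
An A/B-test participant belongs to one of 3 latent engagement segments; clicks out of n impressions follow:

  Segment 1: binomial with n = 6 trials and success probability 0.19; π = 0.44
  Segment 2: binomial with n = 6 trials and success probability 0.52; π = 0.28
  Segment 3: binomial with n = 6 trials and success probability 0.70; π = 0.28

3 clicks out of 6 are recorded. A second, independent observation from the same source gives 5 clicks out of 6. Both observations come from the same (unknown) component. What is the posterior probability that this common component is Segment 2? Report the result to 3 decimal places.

Posterior ∝ prior × likelihood, so P(k | x) ∝ w_k f_k(x); normalise over all components.
Since both observations come from the same component, the likelihood for component k is f_k(x₁)·f_k(x₂).
  L_1 = [C(6,3)·0.19^3·0.81^3 = 20·0.006859·0.531441 = 0.0729031] × [0.00120338] = 8.77304e-05
  L_2 = [C(6,3)·0.52^3·0.48^3 = 20·0.140608·0.110592 = 0.311002] × [0.109499] = 0.0340544
  L_3 = [C(6,3)·0.70^3·0.30^3 = 20·0.343·0.027 = 0.18522] × [0.302526] = 0.0560339
Weight by the priors:
  w_1·L_1 = 0.44 × 8.77304e-05 = 3.86014e-05
  w_2·L_2 = 0.28 × 0.0340544 = 0.00953523
  w_3·L_3 = 0.28 × 0.0560339 = 0.0156895
Normaliser: 3.86014e-05 + 0.00953523 + 0.0156895 = 0.0252633
Responsibility of Segment 2: 0.00953523 / 0.0252633 ≈ 0.377

0.377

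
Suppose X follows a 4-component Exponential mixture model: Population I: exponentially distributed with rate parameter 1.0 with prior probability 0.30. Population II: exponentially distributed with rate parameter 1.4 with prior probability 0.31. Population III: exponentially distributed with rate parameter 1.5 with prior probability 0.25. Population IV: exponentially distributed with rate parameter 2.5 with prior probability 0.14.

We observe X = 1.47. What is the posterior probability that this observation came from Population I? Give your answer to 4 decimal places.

The responsibility of component k is P(Z=k) f_k(x) divided by Σ_j P(Z=j) f_j(x).
Evaluate each component's likelihood at the observed value:
  L_I = 0.229925
  L_II = 0.178793
  L_III = 0.165376
  L_IV = 0.0633735
Prior × likelihood for each component:
  P(Z=I)·L_I = 0.30 × 0.229925 = 0.0689776
  P(Z=II)·L_II = 0.31 × 0.178793 = 0.0554258
  P(Z=III)·L_III = 0.25 × 0.165376 = 0.0413439
  P(Z=IV)·L_IV = 0.14 × 0.0633735 = 0.00887229
Evidence: 0.0689776 + 0.0554258 + 0.0413439 + 0.00887229 = 0.17462
P(Population I | 1.47) ≈ 0.3950

0.3950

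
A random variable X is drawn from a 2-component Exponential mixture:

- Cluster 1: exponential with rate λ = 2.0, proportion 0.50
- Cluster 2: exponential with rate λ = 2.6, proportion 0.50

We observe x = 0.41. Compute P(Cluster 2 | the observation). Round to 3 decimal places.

Apply Bayes' rule: the posterior for each component is proportional to its prior times its likelihood at x.
Component likelihoods at x = 0.41:
  L_1 = 0.880863
  L_2 = 0.895397
Unnormalised posteriors:
  P(Z=1)·L_1 = 0.50 × 0.880863 = 0.440432
  P(Z=2)·L_2 = 0.50 × 0.895397 = 0.447698
Marginal: 0.440432 + 0.447698 = 0.88813
So the posterior for Cluster 2 is 0.447698 / 0.88813 ≈ 0.504.

0.504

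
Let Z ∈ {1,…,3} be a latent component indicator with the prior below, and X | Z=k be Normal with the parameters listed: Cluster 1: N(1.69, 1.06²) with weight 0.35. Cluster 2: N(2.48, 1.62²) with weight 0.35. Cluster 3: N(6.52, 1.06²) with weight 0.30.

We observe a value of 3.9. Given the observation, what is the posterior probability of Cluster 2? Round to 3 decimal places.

Apply Bayes' rule: the posterior for each component is proportional to its prior times its likelihood at x.
Component likelihoods at x = 3.9:
  p_1 = (1/(1.06·√(2π)))·exp(−(3.9−1.69)²/(2·1.06²)) = 0.376361·exp(-2.17342) = 0.0428254
  p_2 = (1/(1.62·√(2π)))·exp(−(3.9−2.48)²/(2·1.62²)) = 0.246261·exp(-0.38416) = 0.167708
  p_3 = (1/(1.06·√(2π)))·exp(−(3.9−6.52)²/(2·1.06²)) = 0.376361·exp(-3.05465) = 0.0177414
Multiply by the mixture weights:
  π_1·p_1 = 0.35 × 0.0428254 = 0.0149889
  π_2·p_2 = 0.35 × 0.167708 = 0.0586979
  π_3·p_3 = 0.30 × 0.0177414 = 0.00532243
Sum: 0.0149889 + 0.0586979 + 0.00532243 = 0.0790093
P(Cluster 2 | the observation) = 0.0586979 / 0.0790093 ≈ 0.743

0.743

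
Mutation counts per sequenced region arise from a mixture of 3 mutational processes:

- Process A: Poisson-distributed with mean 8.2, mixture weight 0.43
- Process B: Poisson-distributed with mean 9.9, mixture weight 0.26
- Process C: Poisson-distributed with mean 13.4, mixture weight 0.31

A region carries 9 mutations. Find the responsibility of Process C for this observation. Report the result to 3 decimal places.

0.171

By Bayes' theorem, P(k | x) = w_k f_k(x) / Σ_j w_j f_j(x).
Poisson probabilities:
  L_A = 0.126866
  L_B = 0.12631
  L_C = 0.0581613
Multiply by the mixture weights:
  w_A·L_A = 0.43 × 0.126866 = 0.0545526
  w_B·L_B = 0.26 × 0.12631 = 0.0328406
  w_C·L_C = 0.31 × 0.0581613 = 0.01803
Sum: 0.0545526 + 0.0328406 + 0.01803 = 0.105423
P(Process C | x) ≈ 0.171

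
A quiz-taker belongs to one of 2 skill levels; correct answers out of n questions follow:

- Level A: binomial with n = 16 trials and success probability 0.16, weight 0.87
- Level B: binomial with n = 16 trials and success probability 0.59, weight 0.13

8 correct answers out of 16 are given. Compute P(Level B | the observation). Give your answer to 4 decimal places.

The responsibility of component k is π_k f_k(x) divided by Σ_j π_j f_j(x).
Evaluate each component's likelihood at the observed value:
  f_A = 0.00137016
  f_B = 0.150892
Multiply by the mixture weights:
  π_A·f_A = 0.87 × 0.00137016 = 0.00119204
  π_B·f_B = 0.13 × 0.150892 = 0.0196159
Marginal: 0.00119204 + 0.0196159 = 0.020808
Responsibility of Level B: 0.0196159 / 0.020808 ≈ 0.9427

0.9427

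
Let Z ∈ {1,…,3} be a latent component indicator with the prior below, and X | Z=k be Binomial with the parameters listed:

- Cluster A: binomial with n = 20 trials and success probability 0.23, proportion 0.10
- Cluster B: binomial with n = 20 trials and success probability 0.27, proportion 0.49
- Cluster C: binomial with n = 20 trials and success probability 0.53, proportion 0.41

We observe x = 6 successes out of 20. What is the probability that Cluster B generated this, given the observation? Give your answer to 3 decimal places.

Posterior ∝ prior × likelihood, so P(k | x) ∝ w_k f_k(x); normalise over all components.
Evaluate each component's likelihood at the observed value:
  L_A = C(20,6)·0.23^6·0.77^14 = 38760·0.000148036·0.0257555 = 0.147782
  L_B = C(20,6)·0.27^6·0.73^14 = 38760·0.00038742·0.0122045 = 0.183268
  L_C = C(20,6)·0.53^6·0.47^14 = 38760·0.0221644·2.56667e-05 = 0.02205
Multiply by the mixture weights:
  w_A·L_A = 0.10 × 0.147782 = 0.0147782
  w_B·L_B = 0.49 × 0.183268 = 0.0898013
  w_C·L_C = 0.41 × 0.02205 = 0.00904051
Normaliser: 0.0147782 + 0.0898013 + 0.00904051 = 0.11362
P(Cluster B | 6 successes out of 20) = 0.0898013 / 0.11362 ≈ 0.790

0.790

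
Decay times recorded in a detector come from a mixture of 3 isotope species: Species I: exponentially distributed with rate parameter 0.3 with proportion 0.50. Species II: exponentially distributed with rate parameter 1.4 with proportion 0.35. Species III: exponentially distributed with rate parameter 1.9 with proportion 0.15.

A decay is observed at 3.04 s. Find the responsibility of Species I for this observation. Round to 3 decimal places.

0.885

Apply Bayes' rule: the posterior for each component is proportional to its prior times its likelihood at x.
Component likelihoods at x = 3.04 s:
  L_I = 0.3·e^(−0.3·3.04) = 0.3·e^(−0.9120) = 0.120516
  L_II = 1.4·e^(−1.4·3.04) = 1.4·e^(−4.2560) = 0.0198505
  L_III = 1.9·e^(−1.9·3.04) = 1.9·e^(−5.7760) = 0.00589208
Weight by the priors:
  w_I·L_I = 0.50 × 0.120516 = 0.060258
  w_II·L_II = 0.35 × 0.0198505 = 0.00694766
  w_III·L_III = 0.15 × 0.00589208 = 0.000883812
Sum: 0.060258 + 0.00694766 + 0.000883812 = 0.0680895
P(Species I | 3.04 s) = 0.060258 / 0.0680895 ≈ 0.885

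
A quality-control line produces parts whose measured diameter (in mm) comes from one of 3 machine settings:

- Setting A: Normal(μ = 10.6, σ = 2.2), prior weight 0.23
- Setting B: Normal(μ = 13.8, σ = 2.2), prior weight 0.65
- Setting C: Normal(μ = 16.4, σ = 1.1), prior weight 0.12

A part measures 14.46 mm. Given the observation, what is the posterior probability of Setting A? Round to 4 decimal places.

The responsibility of component k is π_k f_k(x) divided by Σ_j π_j f_j(x).
Evaluate each component's likelihood at the observed value:
  L_A = (1/(2.2·√(2π)))·exp(−(14.46−10.6)²/(2·2.2²)) = 0.181337·exp(-1.53921) = 0.0389058
  L_B = (1/(2.2·√(2π)))·exp(−(14.46−13.8)²/(2·2.2²)) = 0.181337·exp(-0.04500) = 0.173358
  L_C = (1/(1.1·√(2π)))·exp(−(14.46−16.4)²/(2·1.1²)) = 0.362675·exp(-1.55521) = 0.0765772
Prior × likelihood for each component:
  π_A·L_A = 0.23 × 0.0389058 = 0.00894834
  π_B·L_B = 0.65 × 0.173358 = 0.112683
  π_C·L_C = 0.12 × 0.0765772 = 0.00918927
Normaliser: 0.00894834 + 0.112683 + 0.00918927 = 0.13082
Responsibility of Setting A: 0.00894834 / 0.13082 ≈ 0.0684

0.0684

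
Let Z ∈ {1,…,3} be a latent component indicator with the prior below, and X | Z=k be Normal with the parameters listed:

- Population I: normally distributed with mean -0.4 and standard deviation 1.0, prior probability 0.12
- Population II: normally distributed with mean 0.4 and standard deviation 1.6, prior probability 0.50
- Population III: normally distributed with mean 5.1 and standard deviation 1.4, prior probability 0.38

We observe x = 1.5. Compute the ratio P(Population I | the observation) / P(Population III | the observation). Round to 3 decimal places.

Only the two components matter; the odds are (P(Z=i) f_i(x)) / (P(Z=j) f_j(x)).
Evaluate each component's likelihood at the observed value:
  p_I = (1/(1.0·√(2π)))·exp(−(1.5−-0.4)²/(2·1.0²)) = 0.398942·exp(-1.80500) = 0.0656158
  p_II = (1/(1.6·√(2π)))·exp(−(1.5−0.4)²/(2·1.6²)) = 0.249339·exp(-0.23633) = 0.196858
  p_III = (1/(1.4·√(2π)))·exp(−(1.5−5.1)²/(2·1.4²)) = 0.284959·exp(-3.30612) = 0.010446
Posterior odds = (P(Z=I)·p_I) / (P(Z=III)·p_III) = (0.12·0.0656158) / (0.38·0.010446) = 0.0078739 / 0.00396949 ≈ 1.984

1.984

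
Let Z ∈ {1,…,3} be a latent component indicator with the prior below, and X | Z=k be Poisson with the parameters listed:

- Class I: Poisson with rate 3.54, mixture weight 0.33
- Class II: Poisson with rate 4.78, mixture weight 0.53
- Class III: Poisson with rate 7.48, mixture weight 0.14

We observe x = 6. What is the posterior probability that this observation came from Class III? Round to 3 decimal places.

By Bayes' theorem, P(k | x) = π_k f_k(x) / Σ_j π_j f_j(x).
Poisson probabilities:
  L_I = e^(−3.54)·3.54^6/6! = 0.0793021
  L_II = e^(−4.78)·4.78^6/6! = 0.139094
  L_III = e^(−7.48)·7.48^6/6! = 0.137263
Prior × likelihood for each component:
  π_I·L_I = 0.33 × 0.0793021 = 0.0261697
  π_II·L_II = 0.53 × 0.139094 = 0.0737196
  π_III·L_III = 0.14 × 0.137263 = 0.0192169
Normaliser: 0.0261697 + 0.0737196 + 0.0192169 = 0.119106
P(Class III | x) = 0.0192169 / 0.119106 ≈ 0.161

0.161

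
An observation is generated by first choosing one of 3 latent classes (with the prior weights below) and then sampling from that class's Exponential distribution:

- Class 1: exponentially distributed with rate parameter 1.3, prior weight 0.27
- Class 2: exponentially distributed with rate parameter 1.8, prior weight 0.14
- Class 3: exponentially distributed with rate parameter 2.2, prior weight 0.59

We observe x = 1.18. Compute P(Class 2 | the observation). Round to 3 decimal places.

Apply Bayes' rule: the posterior for each component is proportional to its prior times its likelihood at x.
Component likelihoods at x = 1.18:
  p_1 = 0.280373
  p_2 = 0.215194
  p_3 = 0.164057
Prior × likelihood for each component:
  w_1·p_1 = 0.27 × 0.280373 = 0.0757006
  w_2·p_2 = 0.14 × 0.215194 = 0.0301272
  w_3·p_3 = 0.59 × 0.164057 = 0.0967935
Marginal: 0.0757006 + 0.0301272 + 0.0967935 = 0.202621
P(Class 2 | data) = 0.0301272 / 0.202621 ≈ 0.149

0.149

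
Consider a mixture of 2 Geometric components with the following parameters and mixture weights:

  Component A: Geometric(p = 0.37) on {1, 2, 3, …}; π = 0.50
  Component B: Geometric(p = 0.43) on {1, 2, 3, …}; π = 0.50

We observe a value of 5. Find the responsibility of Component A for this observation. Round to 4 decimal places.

By Bayes' theorem, P(k | x) = π_k f_k(x) / Σ_j π_j f_j(x).
Component likelihoods at x = 5:
  L_A = 0.058286
  L_B = 0.0453908
Weight by the priors:
  π_A·L_A = 0.50 × 0.058286 = 0.029143
  π_B·L_B = 0.50 × 0.0453908 = 0.0226954
Marginal: 0.029143 + 0.0226954 = 0.0518384
P(Component A | data) = 0.029143 / 0.0518384 ≈ 0.5622

0.5622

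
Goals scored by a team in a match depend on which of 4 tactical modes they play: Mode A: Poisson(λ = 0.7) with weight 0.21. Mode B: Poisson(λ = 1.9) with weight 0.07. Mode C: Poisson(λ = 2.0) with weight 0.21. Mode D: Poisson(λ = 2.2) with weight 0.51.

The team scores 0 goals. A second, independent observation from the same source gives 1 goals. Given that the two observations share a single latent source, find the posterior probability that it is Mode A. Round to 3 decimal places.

0.597

The responsibility of component k is π_k f_k(x) divided by Σ_j π_j f_j(x).
Since both observations come from the same component, the likelihood for component k is f_k(x₁)·f_k(x₂).
  f_A = [0.496585] × [0.34761] = 0.172618
  f_B = [0.149569] × [0.28418] = 0.0425045
  f_C = [0.135335] × [0.270671] = 0.0366313
  f_D = [0.110803] × [0.243767] = 0.0270101
Unnormalised posteriors:
  π_A·f_A = 0.21 × 0.172618 = 0.0362498
  π_B·f_B = 0.07 × 0.0425045 = 0.00297531
  π_C·f_C = 0.21 × 0.0366313 = 0.00769257
  π_D·f_D = 0.51 × 0.0270101 = 0.0137752
Denominator: 0.0362498 + 0.00297531 + 0.00769257 + 0.0137752 = 0.0606928
P(Mode A | x₁, x₂) = 0.0362498 / 0.0606928 ≈ 0.597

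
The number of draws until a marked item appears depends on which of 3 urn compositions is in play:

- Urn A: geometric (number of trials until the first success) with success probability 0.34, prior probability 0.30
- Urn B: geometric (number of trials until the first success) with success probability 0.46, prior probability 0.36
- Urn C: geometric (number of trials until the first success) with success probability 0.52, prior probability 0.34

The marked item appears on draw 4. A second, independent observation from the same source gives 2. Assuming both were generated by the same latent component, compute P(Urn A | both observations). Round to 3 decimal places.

0.367

Posterior ∝ prior × likelihood, so P(k | x) ∝ π_k f_k(x); normalise over all components.
Since both observations come from the same component, the likelihood for component k is f_k(x₁)·f_k(x₂).
  f_A = [0.34·(1−0.34)^3 = 0.34·0.287496 = 0.0977486] × [0.2244] = 0.0219348
  f_B = [0.46·(1−0.46)^3 = 0.46·0.157464 = 0.0724334] × [0.2484] = 0.0179925
  f_C = [0.52·(1−0.52)^3 = 0.52·0.110592 = 0.0575078] × [0.2496] = 0.014354
Prior × likelihood for each component:
  π_A·f_A = 0.30 × 0.0219348 = 0.00658044
  π_B·f_B = 0.36 × 0.0179925 = 0.00647729
  π_C·f_C = 0.34 × 0.014354 = 0.00488035
Marginal: 0.00658044 + 0.00647729 + 0.00488035 = 0.0179381
P(Urn A | x₁, x₂) = 0.00658044 / 0.0179381 ≈ 0.367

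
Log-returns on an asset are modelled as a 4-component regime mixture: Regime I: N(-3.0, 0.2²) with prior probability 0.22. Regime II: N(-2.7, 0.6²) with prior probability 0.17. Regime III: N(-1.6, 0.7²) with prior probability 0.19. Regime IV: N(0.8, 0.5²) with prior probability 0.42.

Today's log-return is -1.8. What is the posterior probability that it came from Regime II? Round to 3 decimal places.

0.261

Apply Bayes' rule: the posterior for each component is proportional to its prior times its likelihood at x.
Evaluate each component's likelihood at the observed value:
  p_I = 3.03794e-08
  p_II = 0.215863
  p_III = 0.547124
  p_IV = 1.07221e-06
Weight by the priors:
  w_I·p_I = 0.22 × 3.03794e-08 = 6.68347e-09
  w_II·p_II = 0.17 × 0.215863 = 0.0366967
  w_III·p_III = 0.19 × 0.547124 = 0.103954
  w_IV·p_IV = 0.42 × 1.07221e-06 = 4.50327e-07
Sum: 6.68347e-09 + 0.0366967 + 0.103954 + 4.50327e-07 = 0.140651
P(Regime II | data) ≈ 0.261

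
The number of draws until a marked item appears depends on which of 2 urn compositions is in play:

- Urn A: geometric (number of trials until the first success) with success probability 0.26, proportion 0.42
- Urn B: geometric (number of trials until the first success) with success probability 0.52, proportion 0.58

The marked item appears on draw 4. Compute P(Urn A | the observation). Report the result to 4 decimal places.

0.5702

Posterior ∝ prior × likelihood, so P(k | x) ∝ π_k f_k(x); normalise over all components.
Component likelihoods at x = 4:
  p_A = 0.105358
  p_B = 0.0575078
Prior × likelihood for each component:
  π_A·p_A = 0.42 × 0.105358 = 0.0442505
  π_B·p_B = 0.58 × 0.0575078 = 0.0333545
Evidence: 0.0442505 + 0.0333545 = 0.077605
So the posterior for Urn A is 0.0442505 / 0.077605 ≈ 0.5702.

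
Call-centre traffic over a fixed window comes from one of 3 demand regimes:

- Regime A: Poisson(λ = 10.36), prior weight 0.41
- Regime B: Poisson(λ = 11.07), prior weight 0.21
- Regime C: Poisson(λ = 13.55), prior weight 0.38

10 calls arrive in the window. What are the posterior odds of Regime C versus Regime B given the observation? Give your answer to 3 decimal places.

1.144

Since P(k|x) ∝ w_k f_k(x), the posterior odds are w_i f_i(x) / (w_j f_j(x)).
Component likelihoods at x = 10 calls:
  p_A = e^(−10.36)·10.36^10/10! = 0.124321
  p_B = e^(−11.07)·11.07^10/10! = 0.118597
  p_C = e^(−13.55)·13.55^10/10! = 0.074979
0.028492 / 0.0249053 ≈ 1.144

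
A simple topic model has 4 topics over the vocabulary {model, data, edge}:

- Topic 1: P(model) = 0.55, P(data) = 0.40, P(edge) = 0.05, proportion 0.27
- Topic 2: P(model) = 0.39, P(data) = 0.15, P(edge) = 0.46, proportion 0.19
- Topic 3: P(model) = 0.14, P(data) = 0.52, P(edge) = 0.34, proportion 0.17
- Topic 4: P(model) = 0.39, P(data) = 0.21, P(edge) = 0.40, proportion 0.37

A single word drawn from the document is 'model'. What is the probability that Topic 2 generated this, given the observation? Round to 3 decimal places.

Posterior ∝ prior × likelihood, so P(k | x) ∝ π_k f_k(x); normalise over all components.
Component likelihoods at x = 'model':
  p_1 = P(model | comp) = 0.55
  p_2 = P(model | comp) = 0.39
  p_3 = P(model | comp) = 0.14
  p_4 = P(model | comp) = 0.39
Multiply by the mixture weights:
  π_1·p_1 = 0.27 × 0.55 = 0.1485
  π_2·p_2 = 0.19 × 0.39 = 0.0741
  π_3·p_3 = 0.17 × 0.14 = 0.0238
  π_4·p_4 = 0.37 × 0.39 = 0.1443
Marginal: 0.1485 + 0.0741 + 0.0238 + 0.1443 = 0.3907
So the posterior for Topic 2 is 0.0741 / 0.3907 ≈ 0.190.

0.190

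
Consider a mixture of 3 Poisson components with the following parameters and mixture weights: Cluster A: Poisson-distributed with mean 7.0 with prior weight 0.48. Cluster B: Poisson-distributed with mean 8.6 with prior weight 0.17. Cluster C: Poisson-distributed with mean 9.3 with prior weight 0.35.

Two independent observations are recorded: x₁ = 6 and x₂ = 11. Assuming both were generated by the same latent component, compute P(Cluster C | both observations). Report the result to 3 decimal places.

0.383

P(component k | x) = w_k·f_k(x) / marginal(x), where marginal(x) = Σ_j w_j·f_j(x).
Since both observations come from the same component, the likelihood for component k is f_k(x₁)·f_k(x₂).
  L_A = [e^(−7.0)·7.0^6/6! = 0.149003] × [0.0451712] = 0.00673063
  L_B = [e^(−8.6)·8.6^6/6! = 0.103449] × [0.0877798] = 0.00908072
  L_C = [e^(−9.3)·9.3^6/6! = 0.0821536] × [0.10309] = 0.00846924
Unnormalised posteriors:
  w_A·L_A = 0.48 × 0.00673063 = 0.0032307
  w_B·L_B = 0.17 × 0.00908072 = 0.00154372
  w_C·L_C = 0.35 × 0.00846924 = 0.00296423
Sum: 0.0032307 + 0.00154372 + 0.00296423 = 0.00773866
So the posterior for Cluster C is 0.00296423 / 0.00773866 ≈ 0.383.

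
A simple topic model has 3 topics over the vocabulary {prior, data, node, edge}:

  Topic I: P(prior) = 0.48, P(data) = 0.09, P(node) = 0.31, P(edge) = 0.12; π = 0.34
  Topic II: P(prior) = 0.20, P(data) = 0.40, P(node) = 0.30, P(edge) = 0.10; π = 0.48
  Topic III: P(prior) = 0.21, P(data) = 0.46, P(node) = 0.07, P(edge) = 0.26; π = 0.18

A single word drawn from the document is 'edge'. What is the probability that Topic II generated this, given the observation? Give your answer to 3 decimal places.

Apply Bayes' rule: the posterior for each component is proportional to its prior times its likelihood at x.
Categorical probabilities:
  L_I = P(edge | comp) = 0.12
  L_II = P(edge | comp) = 0.10
  L_III = P(edge | comp) = 0.26
Unnormalised posteriors:
  w_I·L_I = 0.34 × 0.12 = 0.0408
  w_II·L_II = 0.48 × 0.1 = 0.048
  w_III·L_III = 0.18 × 0.26 = 0.0468
Normaliser: 0.0408 + 0.048 + 0.0468 = 0.1356
P(Topic II | x) ≈ 0.354

0.354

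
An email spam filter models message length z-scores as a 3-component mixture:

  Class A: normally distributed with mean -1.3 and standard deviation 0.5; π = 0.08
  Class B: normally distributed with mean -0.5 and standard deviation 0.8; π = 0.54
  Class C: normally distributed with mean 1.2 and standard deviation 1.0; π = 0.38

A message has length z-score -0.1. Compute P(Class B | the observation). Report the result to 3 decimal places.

Posterior ∝ prior × likelihood, so P(k | x) ∝ π_k f_k(x); normalise over all components.
Normal densities:
  L_A = 0.0447891
  L_B = 0.440082
  L_C = 0.171369
Unnormalised posteriors:
  π_A·L_A = 0.08 × 0.0447891 = 0.00358312
  π_B·L_B = 0.54 × 0.440082 = 0.237644
  π_C·L_C = 0.38 × 0.171369 = 0.0651201
Evidence: 0.00358312 + 0.237644 + 0.0651201 = 0.306347
P(Class B | data) = 0.237644 / 0.306347 ≈ 0.776

0.776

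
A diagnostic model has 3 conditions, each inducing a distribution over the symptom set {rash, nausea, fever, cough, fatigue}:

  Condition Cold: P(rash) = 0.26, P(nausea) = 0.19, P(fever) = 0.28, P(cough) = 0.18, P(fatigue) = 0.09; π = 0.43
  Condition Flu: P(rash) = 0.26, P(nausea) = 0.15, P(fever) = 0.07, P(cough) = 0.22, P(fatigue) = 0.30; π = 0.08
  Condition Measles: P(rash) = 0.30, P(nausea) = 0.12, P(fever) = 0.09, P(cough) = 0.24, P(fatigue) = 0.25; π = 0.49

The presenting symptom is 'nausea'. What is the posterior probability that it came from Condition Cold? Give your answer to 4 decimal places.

0.5357

Posterior ∝ prior × likelihood, so P(k | x) ∝ π_k f_k(x); normalise over all components.
Categorical probabilities:
  L_Cold = P(nausea | comp) = 0.19
  L_Flu = P(nausea | comp) = 0.15
  L_Measles = P(nausea | comp) = 0.12
Unnormalised posteriors:
  π_Cold·L_Cold = 0.43 × 0.19 = 0.0817
  π_Flu·L_Flu = 0.08 × 0.15 = 0.012
  π_Measles·L_Measles = 0.49 × 0.12 = 0.0588
Evidence: 0.0817 + 0.012 + 0.0588 = 0.1525
So the posterior for Condition Cold is 0.0817 / 0.1525 ≈ 0.5357.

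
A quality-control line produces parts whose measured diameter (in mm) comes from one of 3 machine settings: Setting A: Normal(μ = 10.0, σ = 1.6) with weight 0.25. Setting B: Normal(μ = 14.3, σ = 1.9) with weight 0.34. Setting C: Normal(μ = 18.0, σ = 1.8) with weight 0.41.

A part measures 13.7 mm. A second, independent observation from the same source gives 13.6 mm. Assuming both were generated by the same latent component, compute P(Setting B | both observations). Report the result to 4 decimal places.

Posterior ∝ prior × likelihood, so P(k | x) ∝ w_k f_k(x); normalise over all components.
Since both observations come from the same component, the likelihood for component k is f_k(x₁)·f_k(x₂).
  p_A = [0.0172013] × [0.0198373] = 0.000341227
  p_B = [0.199757] × [0.196192] = 0.0391908
  p_C = [0.0127769] × [0.0111716] = 0.000142738
Prior × likelihood for each component:
  w_A·p_A = 0.25 × 0.000341227 = 8.53068e-05
  w_B·p_B = 0.34 × 0.0391908 = 0.0133249
  w_C·p_C = 0.41 × 0.000142738 = 5.85226e-05
Denominator: 8.53068e-05 + 0.0133249 + 5.85226e-05 = 0.0134687
P(Setting B | data) = 0.0133249 / 0.0134687 ≈ 0.9893

0.9893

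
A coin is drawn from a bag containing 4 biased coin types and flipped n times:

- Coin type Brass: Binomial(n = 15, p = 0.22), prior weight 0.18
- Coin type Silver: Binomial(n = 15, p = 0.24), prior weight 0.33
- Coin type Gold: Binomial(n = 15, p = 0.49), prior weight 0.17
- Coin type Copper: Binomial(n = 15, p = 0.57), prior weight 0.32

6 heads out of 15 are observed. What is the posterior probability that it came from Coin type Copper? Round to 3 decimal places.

The responsibility of component k is π_k f_k(x) divided by Σ_j π_j f_j(x).
Binomial probabilities:
  L_Brass = 0.0606445
  L_Silver = 0.0809084
  L_Gold = 0.161701
  L_Copper = 0.0862719
Weight by the priors:
  π_Brass·L_Brass = 0.18 × 0.0606445 = 0.010916
  π_Silver·L_Silver = 0.33 × 0.0809084 = 0.0266998
  π_Gold·L_Gold = 0.17 × 0.161701 = 0.0274891
  π_Copper·L_Copper = 0.32 × 0.0862719 = 0.027607
Normaliser: 0.010916 + 0.0266998 + 0.0274891 + 0.027607 = 0.0927119
P(Coin type Copper | x) = 0.027607 / 0.0927119 ≈ 0.298

0.298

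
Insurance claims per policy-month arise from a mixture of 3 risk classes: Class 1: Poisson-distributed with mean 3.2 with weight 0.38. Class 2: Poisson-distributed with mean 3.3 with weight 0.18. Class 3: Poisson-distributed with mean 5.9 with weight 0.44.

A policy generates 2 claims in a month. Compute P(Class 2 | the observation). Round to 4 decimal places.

0.2650

P(component k | x) = P(Z=k)·f_k(x) / marginal(x), where marginal(x) = Σ_j P(Z=j)·f_j(x).
Evaluate each component's likelihood at the observed value:
  f_1 = e^(−3.2)·3.2^2/2! = 0.208702
  f_2 = e^(−3.3)·3.3^2/2! = 0.200829
  f_3 = e^(−5.9)·5.9^2/2! = 0.04768
Multiply by the mixture weights:
  P(Z=1)·f_1 = 0.38 × 0.208702 = 0.0793069
  P(Z=2)·f_2 = 0.18 × 0.200829 = 0.0361492
  P(Z=3)·f_3 = 0.44 × 0.04768 = 0.0209792
Denominator: 0.0793069 + 0.0361492 + 0.0209792 = 0.136435
P(Class 2 | data) = 0.0361492 / 0.136435 ≈ 0.2650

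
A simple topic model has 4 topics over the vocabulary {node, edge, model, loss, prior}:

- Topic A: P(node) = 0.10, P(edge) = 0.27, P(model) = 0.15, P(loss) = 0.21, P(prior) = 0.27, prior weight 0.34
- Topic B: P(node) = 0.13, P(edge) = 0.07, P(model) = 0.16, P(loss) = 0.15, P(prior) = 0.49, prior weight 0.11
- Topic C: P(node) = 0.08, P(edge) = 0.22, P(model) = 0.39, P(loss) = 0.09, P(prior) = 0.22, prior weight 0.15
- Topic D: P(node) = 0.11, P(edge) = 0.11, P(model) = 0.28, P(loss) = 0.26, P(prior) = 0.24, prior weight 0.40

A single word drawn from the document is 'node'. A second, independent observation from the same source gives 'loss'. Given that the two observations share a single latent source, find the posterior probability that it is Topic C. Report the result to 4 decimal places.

0.0495

Apply Bayes' rule: the posterior for each component is proportional to its prior times its likelihood at x.
Since both observations come from the same component, the likelihood for component k is f_k(x₁)·f_k(x₂).
  L_A = [P(node | comp) = 0.10] × [0.21] = 0.021
  L_B = [P(node | comp) = 0.13] × [0.15] = 0.0195
  L_C = [P(node | comp) = 0.08] × [0.09] = 0.0072
  L_D = [P(node | comp) = 0.11] × [0.26] = 0.0286
Multiply by the mixture weights:
  π_A·L_A = 0.34 × 0.021 = 0.00714
  π_B·L_B = 0.11 × 0.0195 = 0.002145
  π_C·L_C = 0.15 × 0.0072 = 0.00108
  π_D·L_D = 0.40 × 0.0286 = 0.01144
Sum: 0.00714 + 0.002145 + 0.00108 + 0.01144 = 0.021805
P(Topic C | x) ≈ 0.0495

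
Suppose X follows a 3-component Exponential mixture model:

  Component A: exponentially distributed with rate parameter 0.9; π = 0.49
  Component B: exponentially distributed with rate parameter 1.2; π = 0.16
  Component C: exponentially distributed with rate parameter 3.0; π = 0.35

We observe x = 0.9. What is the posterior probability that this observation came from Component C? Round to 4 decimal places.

Posterior ∝ prior × likelihood, so P(k | x) ∝ P(Z=k) f_k(x); normalise over all components.
Component likelihoods at x = 0.9:
  L_A = 0.400372
  L_B = 0.407515
  L_C = 0.201617
Prior × likelihood for each component:
  P(Z=A)·L_A = 0.49 × 0.400372 = 0.196182
  P(Z=B)·L_B = 0.16 × 0.407515 = 0.0652023
  P(Z=C)·L_C = 0.35 × 0.201617 = 0.0705658
Normaliser: 0.196182 + 0.0652023 + 0.0705658 = 0.331951
Responsibility of Component C: 0.0705658 / 0.331951 ≈ 0.2126

0.2126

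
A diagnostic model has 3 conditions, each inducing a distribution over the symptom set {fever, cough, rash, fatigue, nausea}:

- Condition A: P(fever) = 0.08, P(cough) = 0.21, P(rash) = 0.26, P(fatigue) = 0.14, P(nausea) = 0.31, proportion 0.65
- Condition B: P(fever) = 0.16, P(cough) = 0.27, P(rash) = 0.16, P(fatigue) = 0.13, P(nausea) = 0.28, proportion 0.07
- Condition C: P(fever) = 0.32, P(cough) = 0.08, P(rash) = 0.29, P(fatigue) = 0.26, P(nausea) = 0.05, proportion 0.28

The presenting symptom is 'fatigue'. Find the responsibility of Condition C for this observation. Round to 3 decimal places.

By Bayes' theorem, P(k | x) = w_k f_k(x) / Σ_j w_j f_j(x).
Categorical probabilities:
  p_A = P(fatigue | comp) = 0.14
  p_B = P(fatigue | comp) = 0.13
  p_C = P(fatigue | comp) = 0.26
Weight by the priors:
  w_A·p_A = 0.65 × 0.14 = 0.091
  w_B·p_B = 0.07 × 0.13 = 0.0091
  w_C·p_C = 0.28 × 0.26 = 0.0728
Denominator: 0.091 + 0.0091 + 0.0728 = 0.1729
P(Condition C | the observation) ≈ 0.421

0.421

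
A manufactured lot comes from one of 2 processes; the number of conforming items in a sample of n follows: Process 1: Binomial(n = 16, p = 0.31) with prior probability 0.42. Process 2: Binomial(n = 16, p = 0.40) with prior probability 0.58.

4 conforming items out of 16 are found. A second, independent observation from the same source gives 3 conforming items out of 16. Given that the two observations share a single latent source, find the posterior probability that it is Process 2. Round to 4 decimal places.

0.1999

Posterior ∝ prior × likelihood, so P(k | x) ∝ P(Z=k) f_k(x); normalise over all components.
Since both observations come from the same component, the likelihood for component k is f_k(x₁)·f_k(x₂).
  f_1 = [C(16,4)·0.31^4·0.69^12 = 1820·0.00923521·0.0116463 = 0.195752] × [0.134064] = 0.0262433
  f_2 = [C(16,4)·0.40^4·0.60^12 = 1820·0.0256·0.00217678 = 0.101421] × [0.0468095] = 0.00474745
Weight by the priors:
  P(Z=1)·f_1 = 0.42 × 0.0262433 = 0.0110222
  P(Z=2)·f_2 = 0.58 × 0.00474745 = 0.00275352
Denominator: 0.0110222 + 0.00275352 = 0.0137757
Responsibility of Process 2: 0.00275352 / 0.0137757 ≈ 0.1999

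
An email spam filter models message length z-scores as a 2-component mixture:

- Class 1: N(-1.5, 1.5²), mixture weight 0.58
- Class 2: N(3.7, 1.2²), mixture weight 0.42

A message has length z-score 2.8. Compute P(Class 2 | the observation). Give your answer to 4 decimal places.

0.9765

Apply Bayes' rule: the posterior for each component is proportional to its prior times its likelihood at x.
Normal densities:
  L_1 = 0.00436869
  L_2 = 0.250948
Weight by the priors:
  π_1·L_1 = 0.58 × 0.00436869 = 0.00253384
  π_2·L_2 = 0.42 × 0.250948 = 0.105398
Sum: 0.00253384 + 0.105398 = 0.107932
Responsibility of Class 2: 0.105398 / 0.107932 ≈ 0.9765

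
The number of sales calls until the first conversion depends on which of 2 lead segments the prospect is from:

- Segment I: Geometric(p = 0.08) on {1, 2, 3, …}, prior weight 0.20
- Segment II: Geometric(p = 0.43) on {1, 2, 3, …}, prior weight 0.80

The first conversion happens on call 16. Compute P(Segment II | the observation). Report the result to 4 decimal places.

0.0161

Posterior ∝ prior × likelihood, so P(k | x) ∝ π_k f_k(x); normalise over all components.
Evaluate each component's likelihood at the observed value:
  p_I = 0.0229038
  p_II = 9.3668e-05
Prior × likelihood for each component:
  π_I·p_I = 0.20 × 0.0229038 = 0.00458076
  π_II·p_II = 0.80 × 9.3668e-05 = 7.49344e-05
Marginal: 0.00458076 + 7.49344e-05 = 0.00465569
P(Segment II | the observation) = 7.49344e-05 / 0.00465569 ≈ 0.0161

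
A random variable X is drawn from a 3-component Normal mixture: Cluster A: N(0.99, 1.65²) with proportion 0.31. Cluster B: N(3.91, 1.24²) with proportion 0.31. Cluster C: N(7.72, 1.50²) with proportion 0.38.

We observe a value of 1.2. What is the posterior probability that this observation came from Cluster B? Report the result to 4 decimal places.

Posterior ∝ prior × likelihood, so P(k | x) ∝ π_k f_k(x); normalise over all components.
Normal densities:
  L_A = (1/(1.65·√(2π)))·exp(−(1.2−0.99)²/(2·1.65²)) = 0.241783·exp(-0.00810) = 0.239833
  L_B = (1/(1.24·√(2π)))·exp(−(1.2−3.91)²/(2·1.24²)) = 0.321728·exp(-2.38817) = 0.0295338
  L_C = (1/(1.50·√(2π)))·exp(−(1.2−7.72)²/(2·1.50²)) = 0.265962·exp(-9.44676) = 2.09964e-05
Unnormalised posteriors:
  π_A·L_A = 0.31 × 0.239833 = 0.0743482
  π_B·L_B = 0.31 × 0.0295338 = 0.00915548
  π_C·L_C = 0.38 × 2.09964e-05 = 7.97863e-06
Sum: 0.0743482 + 0.00915548 + 7.97863e-06 = 0.0835116
So the posterior for Cluster B is 0.00915548 / 0.0835116 ≈ 0.1096.

0.1096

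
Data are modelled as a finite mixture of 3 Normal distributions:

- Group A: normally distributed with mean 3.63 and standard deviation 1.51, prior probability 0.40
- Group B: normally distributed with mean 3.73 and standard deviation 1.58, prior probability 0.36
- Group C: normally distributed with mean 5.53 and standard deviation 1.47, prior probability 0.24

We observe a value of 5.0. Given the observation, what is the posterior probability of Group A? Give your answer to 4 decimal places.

By Bayes' theorem, P(k | x) = π_k f_k(x) / Σ_j π_j f_j(x).
Evaluate each component's likelihood at the observed value:
  f_A = (1/(1.51·√(2π)))·exp(−(5.0−3.63)²/(2·1.51²)) = 0.264200·exp(-0.41158) = 0.175059
  f_B = (1/(1.58·√(2π)))·exp(−(5.0−3.73)²/(2·1.58²)) = 0.252495·exp(-0.32305) = 0.182792
  f_C = (1/(1.47·√(2π)))·exp(−(5.0−5.53)²/(2·1.47²)) = 0.271389·exp(-0.06500) = 0.254311
Unnormalised posteriors:
  π_A·f_A = 0.40 × 0.175059 = 0.0700237
  π_B·f_B = 0.36 × 0.182792 = 0.065805
  π_C·f_C = 0.24 × 0.254311 = 0.0610347
Normaliser: 0.0700237 + 0.065805 + 0.0610347 = 0.196863
P(Group A | the observation) ≈ 0.3557

0.3557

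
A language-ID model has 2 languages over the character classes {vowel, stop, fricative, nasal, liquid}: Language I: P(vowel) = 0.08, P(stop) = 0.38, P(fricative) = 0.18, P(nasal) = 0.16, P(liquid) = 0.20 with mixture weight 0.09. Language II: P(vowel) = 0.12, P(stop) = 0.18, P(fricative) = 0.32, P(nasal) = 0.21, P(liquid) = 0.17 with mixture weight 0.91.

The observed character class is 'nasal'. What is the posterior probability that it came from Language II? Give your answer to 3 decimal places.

P(component k | x) = P(Z=k)·f_k(x) / marginal(x), where marginal(x) = Σ_j P(Z=j)·f_j(x).
Categorical probabilities:
  f_I = 0.16
  f_II = 0.21
Weight by the priors:
  P(Z=I)·f_I = 0.09 × 0.16 = 0.0144
  P(Z=II)·f_II = 0.91 × 0.21 = 0.1911
Denominator: 0.0144 + 0.1911 = 0.2055
P(Language II | data) ≈ 0.930

0.930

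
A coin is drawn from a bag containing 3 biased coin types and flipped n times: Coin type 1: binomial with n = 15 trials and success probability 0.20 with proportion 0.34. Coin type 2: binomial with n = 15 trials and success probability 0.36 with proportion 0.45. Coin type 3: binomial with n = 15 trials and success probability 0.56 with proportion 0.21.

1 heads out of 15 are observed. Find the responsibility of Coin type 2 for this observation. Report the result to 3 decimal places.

The responsibility of component k is π_k f_k(x) divided by Σ_j π_j f_j(x).
Binomial probabilities:
  f_1 = C(15,1)·0.20^1·0.80^14 = 15·0.2·0.0439805 = 0.131941
  f_2 = C(15,1)·0.36^1·0.64^14 = 15·0.36·0.00193428 = 0.0104451
  f_3 = C(15,1)·0.56^1·0.44^14 = 15·0.56·1.01938e-05 = 8.56282e-05
Prior × likelihood for each component:
  π_1·f_1 = 0.34 × 0.131941 = 0.0448601
  π_2·f_2 = 0.45 × 0.0104451 = 0.0047003
  π_3·f_3 = 0.21 × 8.56282e-05 = 1.79819e-05
Sum: 0.0448601 + 0.0047003 + 1.79819e-05 = 0.0495784
P(Coin type 2 | data) = 0.0047003 / 0.0495784 ≈ 0.095

0.095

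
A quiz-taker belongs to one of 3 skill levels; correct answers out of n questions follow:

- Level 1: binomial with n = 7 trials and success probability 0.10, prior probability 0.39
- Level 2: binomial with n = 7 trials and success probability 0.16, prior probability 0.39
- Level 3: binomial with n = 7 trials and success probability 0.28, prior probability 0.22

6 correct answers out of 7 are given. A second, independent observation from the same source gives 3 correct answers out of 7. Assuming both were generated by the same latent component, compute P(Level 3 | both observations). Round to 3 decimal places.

P(component k | x) = w_k·f_k(x) / marginal(x), where marginal(x) = Σ_j w_j·f_j(x).
Since both observations come from the same component, the likelihood for component k is f_k(x₁)·f_k(x₂).
  f_1 = [C(7,6)·0.10^6·0.90^1 = 7·1e-06·0.9 = 6.3e-06] × [0.0229635] = 1.4467e-07
  f_2 = [C(7,6)·0.16^6·0.84^1 = 7·1.67772e-05·0.84 = 9.865e-05] × [0.0713748] = 7.04113e-06
  f_3 = [C(7,6)·0.28^6·0.72^1 = 7·0.00048189·0.72 = 0.00242873] × [0.206477] = 0.000501477
Unnormalised posteriors:
  w_1·f_1 = 0.39 × 1.4467e-07 = 5.64213e-08
  w_2·f_2 = 0.39 × 7.04113e-06 = 2.74604e-06
  w_3·f_3 = 0.22 × 0.000501477 = 0.000110325
Denominator: 5.64213e-08 + 2.74604e-06 + 0.000110325 = 0.000113127
P(Level 3 | data) = 0.000110325 / 0.000113127 ≈ 0.975

0.975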